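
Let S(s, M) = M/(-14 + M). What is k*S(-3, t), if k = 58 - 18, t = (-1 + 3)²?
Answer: -16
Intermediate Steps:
t = 4 (t = 2² = 4)
k = 40
k*S(-3, t) = 40*(4/(-14 + 4)) = 40*(4/(-10)) = 40*(4*(-⅒)) = 40*(-⅖) = -16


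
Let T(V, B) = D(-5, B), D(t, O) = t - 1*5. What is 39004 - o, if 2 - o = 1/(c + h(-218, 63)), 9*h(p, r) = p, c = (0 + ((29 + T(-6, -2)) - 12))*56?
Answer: 129096629/3310 ≈ 39002.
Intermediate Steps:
D(t, O) = -5 + t (D(t, O) = t - 5 = -5 + t)
T(V, B) = -10 (T(V, B) = -5 - 5 = -10)
c = 392 (c = (0 + ((29 - 10) - 12))*56 = (0 + (19 - 12))*56 = (0 + 7)*56 = 7*56 = 392)
h(p, r) = p/9
o = 6611/3310 (o = 2 - 1/(392 + (⅑)*(-218)) = 2 - 1/(392 - 218/9) = 2 - 1/3310/9 = 2 - 1*9/3310 = 2 - 9/3310 = 6611/3310 ≈ 1.9973)
39004 - o = 39004 - 1*6611/3310 = 39004 - 6611/3310 = 129096629/3310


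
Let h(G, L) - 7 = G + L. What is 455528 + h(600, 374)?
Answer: 456509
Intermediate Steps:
h(G, L) = 7 + G + L (h(G, L) = 7 + (G + L) = 7 + G + L)
455528 + h(600, 374) = 455528 + (7 + 600 + 374) = 455528 + 981 = 456509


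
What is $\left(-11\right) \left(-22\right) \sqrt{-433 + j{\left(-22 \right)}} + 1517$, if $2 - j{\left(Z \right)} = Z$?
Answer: $1517 + 242 i \sqrt{409} \approx 1517.0 + 4894.1 i$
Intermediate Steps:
$j{\left(Z \right)} = 2 - Z$
$\left(-11\right) \left(-22\right) \sqrt{-433 + j{\left(-22 \right)}} + 1517 = \left(-11\right) \left(-22\right) \sqrt{-433 + \left(2 - -22\right)} + 1517 = 242 \sqrt{-433 + \left(2 + 22\right)} + 1517 = 242 \sqrt{-433 + 24} + 1517 = 242 \sqrt{-409} + 1517 = 242 i \sqrt{409} + 1517 = 1517 + 242 i \sqrt{409}$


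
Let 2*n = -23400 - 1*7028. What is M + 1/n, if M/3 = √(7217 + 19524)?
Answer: -1/15214 + 33*√221 ≈ 490.58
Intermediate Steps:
n = -15214 (n = (-23400 - 1*7028)/2 = (-23400 - 7028)/2 = (½)*(-30428) = -15214)
M = 33*√221 (M = 3*√(7217 + 19524) = 3*√26741 = 3*(11*√221) = 33*√221 ≈ 490.58)
M + 1/n = 33*√221 + 1/(-15214) = 33*√221 - 1/15214 = -1/15214 + 33*√221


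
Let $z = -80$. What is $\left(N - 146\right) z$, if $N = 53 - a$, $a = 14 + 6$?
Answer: $9040$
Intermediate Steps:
$a = 20$
$N = 33$ ($N = 53 - 20 = 33$)
$\left(N - 146\right) z = \left(33 - 146\right) \left(-80\right) = \left(-113\right) \left(-80\right) = 9040$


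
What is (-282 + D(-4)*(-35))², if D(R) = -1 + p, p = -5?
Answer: 5184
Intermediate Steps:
D(R) = -6 (D(R) = -1 - 5 = -6)
(-282 + D(-4)*(-35))² = (-282 - 6*(-35))² = (-282 + 210)² = (-72)² = 5184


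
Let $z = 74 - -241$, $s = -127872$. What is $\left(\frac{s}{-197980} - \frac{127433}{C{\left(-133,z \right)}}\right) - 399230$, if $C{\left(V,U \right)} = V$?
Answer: $- \frac{137987035209}{346465} \approx -3.9827 \cdot 10^{5}$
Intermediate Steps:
$z = 315$ ($z = 74 + 241 = 315$)
$\left(\frac{s}{-197980} - \frac{127433}{C{\left(-133,z \right)}}\right) - 399230 = \left(- \frac{127872}{-197980} - \frac{127433}{-133}\right) - 399230 = \left(\left(-127872\right) \left(- \frac{1}{197980}\right) - - \frac{6707}{7}\right) - 399230 = \left(\frac{31968}{49495} + \frac{6707}{7}\right) - 399230 = \frac{332186741}{346465} - 399230 = - \frac{137987035209}{346465}$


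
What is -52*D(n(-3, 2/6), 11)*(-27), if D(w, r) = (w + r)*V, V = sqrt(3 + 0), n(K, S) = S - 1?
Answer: 14508*sqrt(3) ≈ 25129.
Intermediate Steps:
n(K, S) = -1 + S
V = sqrt(3) ≈ 1.7320
D(w, r) = sqrt(3)*(r + w) (D(w, r) = (w + r)*sqrt(3) = (r + w)*sqrt(3) = sqrt(3)*(r + w))
-52*D(n(-3, 2/6), 11)*(-27) = -52*sqrt(3)*(11 + (-1 + 2/6))*(-27) = -52*sqrt(3)*(11 + (-1 + 2*(1/6)))*(-27) = -52*sqrt(3)*(11 + (-1 + 1/3))*(-27) = -52*sqrt(3)*(11 - 2/3)*(-27) = -52*sqrt(3)*31/3*(-27) = -1612*sqrt(3)/3*(-27) = 14508*sqrt(3)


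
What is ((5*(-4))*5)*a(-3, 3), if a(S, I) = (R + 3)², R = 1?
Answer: -1600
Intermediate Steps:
a(S, I) = 16 (a(S, I) = (1 + 3)² = 4² = 16)
((5*(-4))*5)*a(-3, 3) = ((5*(-4))*5)*16 = -20*5*16 = -100*16 = -1600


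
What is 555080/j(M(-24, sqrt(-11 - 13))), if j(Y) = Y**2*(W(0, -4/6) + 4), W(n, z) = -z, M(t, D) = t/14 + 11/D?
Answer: 839280960/(144 + 77*I*sqrt(6))**2 ≈ -3927.5 - 14378.0*I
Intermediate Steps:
M(t, D) = 11/D + t/14 (M(t, D) = t*(1/14) + 11/D = t/14 + 11/D = 11/D + t/14)
j(Y) = 14*Y**2/3 (j(Y) = Y**2*(-(-4)/6 + 4) = Y**2*(-1*(-2/3) + 4) = Y**2*(2/3 + 4) = Y**2*(14/3) = 14*Y**2/3)
555080/j(M(-24, sqrt(-11 - 13))) = 555080/((14*(11/(sqrt(-11 - 13)) + (1/14)*(-24))**2/3)) = 555080/((14*(11/(sqrt(-24)) - 12/7)**2/3)) = 555080/((14*(11/((2*I*sqrt(6))) - 12/7)**2/3)) = 555080/((14*(11*(-I*sqrt(6)/12) - 12/7)**2/3)) = 555080/((14*(-11*I*sqrt(6)/12 - 12/7)**2/3)) = 555080/((14*(-12/7 - 11*I*sqrt(6)/12)**2/3)) = 555080*(3/(14*(-12/7 - 11*I*sqrt(6)/12)**2)) = 832620/(7*(-12/7 - 11*I*sqrt(6)/12)**2)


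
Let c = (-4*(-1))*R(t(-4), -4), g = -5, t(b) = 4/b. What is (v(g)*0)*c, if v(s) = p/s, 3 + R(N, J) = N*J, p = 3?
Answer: 0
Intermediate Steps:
R(N, J) = -3 + J*N (R(N, J) = -3 + N*J = -3 + J*N)
v(s) = 3/s
c = 4 (c = (-4*(-1))*(-3 - 16/(-4)) = 4*(-3 - 16*(-1)/4) = 4*(-3 - 4*(-1)) = 4*(-3 + 4) = 4*1 = 4)
(v(g)*0)*c = ((3/(-5))*0)*4 = ((3*(-⅕))*0)*4 = -⅗*0*4 = 0*4 = 0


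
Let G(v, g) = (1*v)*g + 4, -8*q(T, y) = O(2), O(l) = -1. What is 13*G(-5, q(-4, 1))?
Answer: 351/8 ≈ 43.875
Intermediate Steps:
q(T, y) = ⅛ (q(T, y) = -⅛*(-1) = ⅛)
G(v, g) = 4 + g*v (G(v, g) = v*g + 4 = g*v + 4 = 4 + g*v)
13*G(-5, q(-4, 1)) = 13*(4 + (⅛)*(-5)) = 13*(4 - 5/8) = 13*(27/8) = 351/8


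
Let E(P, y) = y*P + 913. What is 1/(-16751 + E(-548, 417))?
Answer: -1/244354 ≈ -4.0924e-6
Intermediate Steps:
E(P, y) = 913 + P*y (E(P, y) = P*y + 913 = 913 + P*y)
1/(-16751 + E(-548, 417)) = 1/(-16751 + (913 - 548*417)) = 1/(-16751 + (913 - 228516)) = 1/(-16751 - 227603) = 1/(-244354) = -1/244354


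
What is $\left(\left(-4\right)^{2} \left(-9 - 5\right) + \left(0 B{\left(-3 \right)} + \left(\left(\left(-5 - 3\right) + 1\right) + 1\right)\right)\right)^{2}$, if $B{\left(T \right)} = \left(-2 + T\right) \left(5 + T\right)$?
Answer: $52900$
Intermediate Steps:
$\left(\left(-4\right)^{2} \left(-9 - 5\right) + \left(0 B{\left(-3 \right)} + \left(\left(\left(-5 - 3\right) + 1\right) + 1\right)\right)\right)^{2} = \left(\left(-4\right)^{2} \left(-9 - 5\right) + \left(0 \left(-10 + \left(-3\right)^{2} + 3 \left(-3\right)\right) + \left(\left(\left(-5 - 3\right) + 1\right) + 1\right)\right)\right)^{2} = \left(16 \left(-14\right) + \left(0 \left(-10 + 9 - 9\right) + \left(\left(-8 + 1\right) + 1\right)\right)\right)^{2} = \left(-224 + \left(0 \left(-10\right) + \left(-7 + 1\right)\right)\right)^{2} = \left(-224 + \left(0 - 6\right)\right)^{2} = \left(-224 - 6\right)^{2} = \left(-230\right)^{2} = 52900$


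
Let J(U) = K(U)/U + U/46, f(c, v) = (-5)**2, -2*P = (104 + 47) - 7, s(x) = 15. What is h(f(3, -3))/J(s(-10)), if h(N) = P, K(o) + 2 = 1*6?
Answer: -49680/409 ≈ -121.47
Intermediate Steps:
K(o) = 4 (K(o) = -2 + 1*6 = -2 + 6 = 4)
P = -72 (P = -((104 + 47) - 7)/2 = -(151 - 7)/2 = -1/2*144 = -72)
f(c, v) = 25
h(N) = -72
J(U) = 4/U + U/46
h(f(3, -3))/J(s(-10)) = -72/(4/15 + (1/46)*15) = -72/(4*(1/15) + 15/46) = -72/(4/15 + 15/46) = -72/409/690 = -72*690/409 = -49680/409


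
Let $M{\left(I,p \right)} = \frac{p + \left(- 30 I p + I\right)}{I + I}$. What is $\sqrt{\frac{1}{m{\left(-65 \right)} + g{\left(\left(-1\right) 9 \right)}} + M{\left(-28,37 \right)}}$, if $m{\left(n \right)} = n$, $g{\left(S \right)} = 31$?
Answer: $\frac{i \sqrt{125792758}}{476} \approx 23.562 i$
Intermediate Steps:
$M{\left(I,p \right)} = \frac{I + p - 30 I p}{2 I}$ ($M{\left(I,p \right)} = \frac{p - \left(- I + 30 I p\right)}{2 I} = \left(p - \left(- I + 30 I p\right)\right) \frac{1}{2 I} = \left(I + p - 30 I p\right) \frac{1}{2 I} = \frac{I + p - 30 I p}{2 I}$)
$\sqrt{\frac{1}{m{\left(-65 \right)} + g{\left(\left(-1\right) 9 \right)}} + M{\left(-28,37 \right)}} = \sqrt{\frac{1}{-65 + 31} + \frac{37 - - 28 \left(-1 + 30 \cdot 37\right)}{2 \left(-28\right)}} = \sqrt{\frac{1}{-34} + \frac{1}{2} \left(- \frac{1}{28}\right) \left(37 - - 28 \left(-1 + 1110\right)\right)} = \sqrt{- \frac{1}{34} + \frac{1}{2} \left(- \frac{1}{28}\right) \left(37 - \left(-28\right) 1109\right)} = \sqrt{- \frac{1}{34} + \frac{1}{2} \left(- \frac{1}{28}\right) \left(37 + 31052\right)} = \sqrt{- \frac{1}{34} + \frac{1}{2} \left(- \frac{1}{28}\right) 31089} = \sqrt{- \frac{1}{34} - \frac{31089}{56}} = \sqrt{- \frac{528541}{952}} = \frac{i \sqrt{125792758}}{476}$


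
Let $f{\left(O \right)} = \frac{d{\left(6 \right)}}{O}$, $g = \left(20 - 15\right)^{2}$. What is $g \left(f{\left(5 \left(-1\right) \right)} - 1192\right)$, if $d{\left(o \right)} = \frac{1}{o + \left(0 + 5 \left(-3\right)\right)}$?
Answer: $- \frac{268195}{9} \approx -29799.0$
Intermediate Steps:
$d{\left(o \right)} = \frac{1}{-15 + o}$ ($d{\left(o \right)} = \frac{1}{o + \left(0 - 15\right)} = \frac{1}{o - 15} = \frac{1}{-15 + o}$)
$g = 25$ ($g = 5^{2} = 25$)
$f{\left(O \right)} = - \frac{1}{9 O}$ ($f{\left(O \right)} = \frac{1}{\left(-15 + 6\right) O} = \frac{1}{\left(-9\right) O} = - \frac{1}{9 O}$)
$g \left(f{\left(5 \left(-1\right) \right)} - 1192\right) = 25 \left(- \frac{1}{9 \cdot 5 \left(-1\right)} - 1192\right) = 25 \left(- \frac{1}{9 \left(-5\right)} - 1192\right) = 25 \left(\left(- \frac{1}{9}\right) \left(- \frac{1}{5}\right) - 1192\right) = 25 \left(\frac{1}{45} - 1192\right) = 25 \left(- \frac{53639}{45}\right) = - \frac{268195}{9}$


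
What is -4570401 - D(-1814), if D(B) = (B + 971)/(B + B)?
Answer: -16581415671/3628 ≈ -4.5704e+6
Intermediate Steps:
D(B) = (971 + B)/(2*B) (D(B) = (971 + B)/((2*B)) = (971 + B)*(1/(2*B)) = (971 + B)/(2*B))
-4570401 - D(-1814) = -4570401 - (971 - 1814)/(2*(-1814)) = -4570401 - (-1)*(-843)/(2*1814) = -4570401 - 1*843/3628 = -4570401 - 843/3628 = -16581415671/3628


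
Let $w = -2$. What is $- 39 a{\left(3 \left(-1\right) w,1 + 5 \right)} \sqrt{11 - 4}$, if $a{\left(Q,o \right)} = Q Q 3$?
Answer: $- 4212 \sqrt{7} \approx -11144.0$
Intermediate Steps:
$a{\left(Q,o \right)} = 3 Q^{2}$ ($a{\left(Q,o \right)} = Q^{2} \cdot 3 = 3 Q^{2}$)
$- 39 a{\left(3 \left(-1\right) w,1 + 5 \right)} \sqrt{11 - 4} = - 39 \cdot 3 \left(3 \left(-1\right) \left(-2\right)\right)^{2} \sqrt{11 - 4} = - 39 \cdot 3 \left(\left(-3\right) \left(-2\right)\right)^{2} \sqrt{7} = - 39 \cdot 3 \cdot 6^{2} \sqrt{7} = - 39 \cdot 3 \cdot 36 \sqrt{7} = \left(-39\right) 108 \sqrt{7} = - 4212 \sqrt{7}$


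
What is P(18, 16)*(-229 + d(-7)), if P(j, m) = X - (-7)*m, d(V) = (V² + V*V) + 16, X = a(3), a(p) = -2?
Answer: -12650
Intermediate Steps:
X = -2
d(V) = 16 + 2*V² (d(V) = (V² + V²) + 16 = 2*V² + 16 = 16 + 2*V²)
P(j, m) = -2 + 7*m (P(j, m) = -2 - (-7)*m = -2 + 7*m)
P(18, 16)*(-229 + d(-7)) = (-2 + 7*16)*(-229 + (16 + 2*(-7)²)) = (-2 + 112)*(-229 + (16 + 2*49)) = 110*(-229 + (16 + 98)) = 110*(-229 + 114) = 110*(-115) = -12650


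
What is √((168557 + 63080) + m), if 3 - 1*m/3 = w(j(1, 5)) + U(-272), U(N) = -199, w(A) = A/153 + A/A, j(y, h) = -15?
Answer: √67117445/17 ≈ 481.91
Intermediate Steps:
w(A) = 1 + A/153 (w(A) = A*(1/153) + 1 = A/153 + 1 = 1 + A/153)
m = 10256/17 (m = 9 - 3*((1 + (1/153)*(-15)) - 199) = 9 - 3*((1 - 5/51) - 199) = 9 - 3*(46/51 - 199) = 9 - 3*(-10103/51) = 9 + 10103/17 = 10256/17 ≈ 603.29)
√((168557 + 63080) + m) = √((168557 + 63080) + 10256/17) = √(231637 + 10256/17) = √(3948085/17) = √67117445/17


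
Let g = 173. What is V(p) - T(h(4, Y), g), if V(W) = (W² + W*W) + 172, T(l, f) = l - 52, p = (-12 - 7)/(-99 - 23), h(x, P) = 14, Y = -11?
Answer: 1563181/7442 ≈ 210.05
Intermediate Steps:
p = 19/122 (p = -19/(-122) = -19*(-1/122) = 19/122 ≈ 0.15574)
T(l, f) = -52 + l
V(W) = 172 + 2*W² (V(W) = (W² + W²) + 172 = 2*W² + 172 = 172 + 2*W²)
V(p) - T(h(4, Y), g) = (172 + 2*(19/122)²) - (-52 + 14) = (172 + 2*(361/14884)) - 1*(-38) = (172 + 361/7442) + 38 = 1280385/7442 + 38 = 1563181/7442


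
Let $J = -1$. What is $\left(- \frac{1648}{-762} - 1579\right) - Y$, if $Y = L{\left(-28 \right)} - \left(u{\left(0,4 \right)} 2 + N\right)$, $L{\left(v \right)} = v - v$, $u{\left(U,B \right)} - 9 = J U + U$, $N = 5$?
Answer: $- \frac{592012}{381} \approx -1553.8$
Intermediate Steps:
$u{\left(U,B \right)} = 9$ ($u{\left(U,B \right)} = 9 + \left(- U + U\right) = 9 + 0 = 9$)
$L{\left(v \right)} = 0$
$Y = -23$ ($Y = 0 - \left(9 \cdot 2 + 5\right) = 0 - \left(18 + 5\right) = 0 - 23 = -23$)
$\left(- \frac{1648}{-762} - 1579\right) - Y = \left(- \frac{1648}{-762} - 1579\right) - -23 = \left(\left(-1648\right) \left(- \frac{1}{762}\right) - 1579\right) + 23 = \left(\frac{824}{381} - 1579\right) + 23 = - \frac{600775}{381} + 23 = - \frac{592012}{381}$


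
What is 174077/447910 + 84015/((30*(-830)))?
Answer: -221977609/74353060 ≈ -2.9855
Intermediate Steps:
174077/447910 + 84015/((30*(-830))) = 174077*(1/447910) + 84015/(-24900) = 174077/447910 + 84015*(-1/24900) = 174077/447910 - 5601/1660 = -221977609/74353060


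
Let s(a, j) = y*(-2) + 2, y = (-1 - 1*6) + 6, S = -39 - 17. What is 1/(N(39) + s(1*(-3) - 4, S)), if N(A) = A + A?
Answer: 1/82 ≈ 0.012195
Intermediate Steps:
N(A) = 2*A
S = -56
y = -1 (y = (-1 - 6) + 6 = -7 + 6 = -1)
s(a, j) = 4 (s(a, j) = -1*(-2) + 2 = 2 + 2 = 4)
1/(N(39) + s(1*(-3) - 4, S)) = 1/(2*39 + 4) = 1/(78 + 4) = 1/82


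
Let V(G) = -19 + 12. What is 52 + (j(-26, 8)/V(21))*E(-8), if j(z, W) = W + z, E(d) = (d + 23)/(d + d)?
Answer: 2777/56 ≈ 49.589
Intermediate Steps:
E(d) = (23 + d)/(2*d) (E(d) = (23 + d)/((2*d)) = (23 + d)*(1/(2*d)) = (23 + d)/(2*d))
V(G) = -7
52 + (j(-26, 8)/V(21))*E(-8) = 52 + ((8 - 26)/(-7))*((½)*(23 - 8)/(-8)) = 52 + (-18*(-⅐))*((½)*(-⅛)*15) = 52 + (18/7)*(-15/16) = 52 - 135/56 = 2777/56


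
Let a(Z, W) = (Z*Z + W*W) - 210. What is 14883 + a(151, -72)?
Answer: 42658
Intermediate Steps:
a(Z, W) = -210 + W**2 + Z**2 (a(Z, W) = (Z**2 + W**2) - 210 = (W**2 + Z**2) - 210 = -210 + W**2 + Z**2)
14883 + a(151, -72) = 14883 + (-210 + (-72)**2 + 151**2) = 14883 + (-210 + 5184 + 22801) = 14883 + 27775 = 42658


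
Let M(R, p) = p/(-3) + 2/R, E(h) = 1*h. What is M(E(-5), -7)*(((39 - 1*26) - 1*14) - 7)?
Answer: -232/15 ≈ -15.467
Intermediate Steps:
E(h) = h
M(R, p) = 2/R - p/3 (M(R, p) = p*(-1/3) + 2/R = -p/3 + 2/R = 2/R - p/3)
M(E(-5), -7)*(((39 - 1*26) - 1*14) - 7) = (2/(-5) - 1/3*(-7))*(((39 - 1*26) - 1*14) - 7) = (2*(-1/5) + 7/3)*(((39 - 26) - 14) - 7) = (-2/5 + 7/3)*((13 - 14) - 7) = 29*(-1 - 7)/15 = (29/15)*(-8) = -232/15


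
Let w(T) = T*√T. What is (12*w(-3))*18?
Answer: -648*I*√3 ≈ -1122.4*I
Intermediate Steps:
w(T) = T^(3/2)
(12*w(-3))*18 = (12*(-3)^(3/2))*18 = (12*(-3*I*√3))*18 = -36*I*√3*18 = -648*I*√3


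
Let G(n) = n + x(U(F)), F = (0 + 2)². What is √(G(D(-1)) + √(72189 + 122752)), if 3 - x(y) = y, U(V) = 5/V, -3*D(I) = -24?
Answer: √(39 + 4*√194941)/2 ≈ 21.243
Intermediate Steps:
D(I) = 8 (D(I) = -⅓*(-24) = 8)
F = 4 (F = 2² = 4)
x(y) = 3 - y
G(n) = 7/4 + n (G(n) = n + (3 - 5/4) = n + 7/4 = 7/4 + n)
√(G(D(-1)) + √(72189 + 122752)) = √((7/4 + 8) + √(72189 + 122752)) = √(39/4 + √194941)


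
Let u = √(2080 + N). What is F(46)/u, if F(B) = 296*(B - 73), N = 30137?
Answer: -2664*√32217/10739 ≈ -44.526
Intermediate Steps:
u = √32217 (u = √(2080 + 30137) = √32217 ≈ 179.49)
F(B) = -21608 + 296*B (F(B) = 296*(-73 + B) = -21608 + 296*B)
F(46)/u = (-21608 + 296*46)/(√32217) = (-21608 + 13616)*(√32217/32217) = -2664*√32217/10739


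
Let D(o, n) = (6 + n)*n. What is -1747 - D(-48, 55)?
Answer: -5102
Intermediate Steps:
D(o, n) = n*(6 + n)
-1747 - D(-48, 55) = -1747 - 55*(6 + 55) = -1747 - 55*61 = -1747 - 1*3355 = -1747 - 3355 = -5102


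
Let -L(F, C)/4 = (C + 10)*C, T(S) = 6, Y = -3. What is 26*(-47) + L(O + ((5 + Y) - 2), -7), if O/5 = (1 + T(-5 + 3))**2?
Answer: -1138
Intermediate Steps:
O = 245 (O = 5*(1 + 6)**2 = 5*7**2 = 5*49 = 245)
L(F, C) = -4*C*(10 + C) (L(F, C) = -4*(C + 10)*C = -4*(10 + C)*C = -4*C*(10 + C))
26*(-47) + L(O + ((5 + Y) - 2), -7) = 26*(-47) - 4*(-7)*(10 - 7) = -1222 - 4*(-7)*3 = -1222 + 84 = -1138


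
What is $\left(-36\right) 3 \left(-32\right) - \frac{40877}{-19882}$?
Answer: $\frac{68753069}{19882} \approx 3458.1$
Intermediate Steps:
$\left(-36\right) 3 \left(-32\right) - \frac{40877}{-19882} = \left(-108\right) \left(-32\right) - 40877 \left(- \frac{1}{19882}\right) = 3456 - - \frac{40877}{19882} = 3456 + \frac{40877}{19882} = \frac{68753069}{19882}$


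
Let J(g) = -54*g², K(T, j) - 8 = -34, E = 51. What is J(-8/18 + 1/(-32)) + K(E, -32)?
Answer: -58705/1536 ≈ -38.219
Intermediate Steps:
K(T, j) = -26 (K(T, j) = 8 - 34 = -26)
J(-8/18 + 1/(-32)) + K(E, -32) = -54*(-8/18 + 1/(-32))² - 26 = -54*(-8*1/18 + 1*(-1/32))² - 26 = -54*(-4/9 - 1/32)² - 26 = -54*(-137/288)² - 26 = -54*18769/82944 - 26 = -18769/1536 - 26 = -58705/1536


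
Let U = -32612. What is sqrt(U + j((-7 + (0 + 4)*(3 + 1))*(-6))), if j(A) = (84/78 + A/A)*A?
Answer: I*sqrt(5530382)/13 ≈ 180.9*I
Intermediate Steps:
j(A) = 27*A/13 (j(A) = (84*(1/78) + 1)*A = (14/13 + 1)*A = 27*A/13)
sqrt(U + j((-7 + (0 + 4)*(3 + 1))*(-6))) = sqrt(-32612 + 27*((-7 + (0 + 4)*(3 + 1))*(-6))/13) = sqrt(-32612 + 27*((-7 + 4*4)*(-6))/13) = sqrt(-32612 + 27*((-7 + 16)*(-6))/13) = sqrt(-32612 + 27*(9*(-6))/13) = sqrt(-32612 + (27/13)*(-54)) = sqrt(-32612 - 1458/13) = sqrt(-425414/13) = I*sqrt(5530382)/13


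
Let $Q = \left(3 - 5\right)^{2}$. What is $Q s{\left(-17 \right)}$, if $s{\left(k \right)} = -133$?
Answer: $-532$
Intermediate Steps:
$Q = 4$ ($Q = \left(-2\right)^{2} = 4$)
$Q s{\left(-17 \right)} = 4 \left(-133\right) = -532$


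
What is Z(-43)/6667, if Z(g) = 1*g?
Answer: -43/6667 ≈ -0.0064497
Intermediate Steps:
Z(g) = g
Z(-43)/6667 = -43/6667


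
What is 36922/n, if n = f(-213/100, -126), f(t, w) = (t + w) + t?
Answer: -1846100/6513 ≈ -283.45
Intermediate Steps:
f(t, w) = w + 2*t
n = -6513/50 (n = -126 + 2*(-213/100) = -126 - 213/50 = -6513/50 ≈ -130.26)
36922/n = 36922/(-6513/50) = 36922*(-50/6513) = -1846100/6513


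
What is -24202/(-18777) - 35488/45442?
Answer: 216714554/426632217 ≈ 0.50797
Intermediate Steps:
-24202/(-18777) - 35488/45442 = -24202*(-1)/18777 - 35488*1/45442 = -1*(-24202/18777) - 17744/22721 = 24202/18777 - 17744/22721 = 216714554/426632217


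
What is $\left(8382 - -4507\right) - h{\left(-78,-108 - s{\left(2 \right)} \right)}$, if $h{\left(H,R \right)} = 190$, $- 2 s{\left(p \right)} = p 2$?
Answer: $12699$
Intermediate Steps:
$s{\left(p \right)} = - p$ ($s{\left(p \right)} = - \frac{p 2}{2} = - \frac{2 p}{2} = - p$)
$\left(8382 - -4507\right) - h{\left(-78,-108 - s{\left(2 \right)} \right)} = \left(8382 - -4507\right) - 190 = \left(8382 + 4507\right) - 190 = 12889 - 190 = 12699$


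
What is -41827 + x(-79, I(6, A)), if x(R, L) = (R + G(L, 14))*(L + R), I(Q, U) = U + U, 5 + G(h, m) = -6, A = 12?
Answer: -36877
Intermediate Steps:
G(h, m) = -11 (G(h, m) = -5 - 6 = -11)
I(Q, U) = 2*U
x(R, L) = (-11 + R)*(L + R) (x(R, L) = (R - 11)*(L + R) = (-11 + R)*(L + R))
-41827 + x(-79, I(6, A)) = -41827 + ((-79)² - 22*12 - 11*(-79) + (2*12)*(-79)) = -41827 + (6241 - 11*24 + 869 + 24*(-79)) = -41827 + (6241 - 264 + 869 - 1896) = -41827 + 4950 = -36877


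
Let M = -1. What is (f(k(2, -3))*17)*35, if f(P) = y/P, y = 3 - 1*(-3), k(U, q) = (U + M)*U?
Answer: 1785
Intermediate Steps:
k(U, q) = U*(-1 + U) (k(U, q) = (U - 1)*U = (-1 + U)*U = U*(-1 + U))
y = 6 (y = 3 + 3 = 6)
f(P) = 6/P
(f(k(2, -3))*17)*35 = ((6/((2*(-1 + 2))))*17)*35 = ((6/((2*1)))*17)*35 = ((6/2)*17)*35 = ((6*(½))*17)*35 = (3*17)*35 = 51*35 = 1785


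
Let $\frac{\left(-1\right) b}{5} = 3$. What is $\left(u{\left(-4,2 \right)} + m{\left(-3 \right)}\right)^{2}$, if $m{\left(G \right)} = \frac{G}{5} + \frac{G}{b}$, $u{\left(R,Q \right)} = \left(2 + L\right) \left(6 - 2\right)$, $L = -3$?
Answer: $\frac{484}{25} \approx 19.36$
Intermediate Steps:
$b = -15$ ($b = \left(-5\right) 3 = -15$)
$u{\left(R,Q \right)} = -4$ ($u{\left(R,Q \right)} = \left(2 - 3\right) \left(6 - 2\right) = \left(-1\right) 4 = -4$)
$m{\left(G \right)} = \frac{2 G}{15}$ ($m{\left(G \right)} = \frac{G}{5} + \frac{G}{-15} = G \frac{1}{5} + G \left(- \frac{1}{15}\right) = \frac{G}{5} - \frac{G}{15} = \frac{2 G}{15}$)
$\left(u{\left(-4,2 \right)} + m{\left(-3 \right)}\right)^{2} = \left(-4 + \frac{2}{15} \left(-3\right)\right)^{2} = \left(-4 - \frac{2}{5}\right)^{2} = \left(- \frac{22}{5}\right)^{2} = \frac{484}{25}$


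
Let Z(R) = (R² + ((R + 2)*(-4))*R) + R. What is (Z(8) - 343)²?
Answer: 349281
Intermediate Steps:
Z(R) = R + R² + R*(-8 - 4*R) (Z(R) = (R² + ((2 + R)*(-4))*R) + R = (R² + (-8 - 4*R)*R) + R = (R² + R*(-8 - 4*R)) + R = R + R² + R*(-8 - 4*R))
(Z(8) - 343)² = (-1*8*(7 + 3*8) - 343)² = (-1*8*(7 + 24) - 343)² = (-1*8*31 - 343)² = (-248 - 343)² = (-591)² = 349281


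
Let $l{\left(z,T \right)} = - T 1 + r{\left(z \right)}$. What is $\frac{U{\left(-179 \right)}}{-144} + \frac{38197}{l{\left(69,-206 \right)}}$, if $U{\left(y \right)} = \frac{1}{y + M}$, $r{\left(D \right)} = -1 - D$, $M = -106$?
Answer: $\frac{195950627}{697680} \approx 280.86$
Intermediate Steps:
$U{\left(y \right)} = \frac{1}{-106 + y}$ ($U{\left(y \right)} = \frac{1}{y - 106} = \frac{1}{-106 + y}$)
$l{\left(z,T \right)} = -1 - T - z$ ($l{\left(z,T \right)} = - T 1 - \left(1 + z\right) = - T - \left(1 + z\right) = -1 - T - z$)
$\frac{U{\left(-179 \right)}}{-144} + \frac{38197}{l{\left(69,-206 \right)}} = \frac{1}{\left(-106 - 179\right) \left(-144\right)} + \frac{38197}{-1 - -206 - 69} = \frac{1}{-285} \left(- \frac{1}{144}\right) + \frac{38197}{-1 + 206 - 69} = \left(- \frac{1}{285}\right) \left(- \frac{1}{144}\right) + \frac{38197}{136} = \frac{1}{41040} + 38197 \cdot \frac{1}{136} = \frac{1}{41040} + \frac{38197}{136} = \frac{195950627}{697680}$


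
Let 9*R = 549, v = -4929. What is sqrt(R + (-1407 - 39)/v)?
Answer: sqrt(165458315)/1643 ≈ 7.8290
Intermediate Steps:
R = 61 (R = (1/9)*549 = 61)
sqrt(R + (-1407 - 39)/v) = sqrt(61 + (-1407 - 39)/(-4929)) = sqrt(61 - 1446*(-1/4929)) = sqrt(61 + 482/1643) = sqrt(100705/1643) = sqrt(165458315)/1643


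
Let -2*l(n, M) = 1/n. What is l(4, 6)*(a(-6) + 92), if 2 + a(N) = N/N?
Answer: -91/8 ≈ -11.375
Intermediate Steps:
a(N) = -1 (a(N) = -2 + N/N = -2 + 1 = -1)
l(n, M) = -1/(2*n)
l(4, 6)*(a(-6) + 92) = (-1/2/4)*(-1 + 92) = -1/2*1/4*91 = -1/8*91 = -91/8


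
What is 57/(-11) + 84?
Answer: 867/11 ≈ 78.818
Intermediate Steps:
57/(-11) + 84 = 57*(-1/11) + 84 = -57/11 + 84 = 867/11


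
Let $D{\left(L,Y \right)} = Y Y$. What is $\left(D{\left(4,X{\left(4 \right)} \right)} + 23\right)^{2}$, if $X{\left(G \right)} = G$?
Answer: $1521$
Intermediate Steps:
$D{\left(L,Y \right)} = Y^{2}$
$\left(D{\left(4,X{\left(4 \right)} \right)} + 23\right)^{2} = \left(4^{2} + 23\right)^{2} = \left(16 + 23\right)^{2} = 39^{2} = 1521$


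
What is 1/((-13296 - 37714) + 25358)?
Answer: -1/25652 ≈ -3.8983e-5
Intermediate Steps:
1/((-13296 - 37714) + 25358) = 1/(-51010 + 25358) = 1/(-25652) = -1/25652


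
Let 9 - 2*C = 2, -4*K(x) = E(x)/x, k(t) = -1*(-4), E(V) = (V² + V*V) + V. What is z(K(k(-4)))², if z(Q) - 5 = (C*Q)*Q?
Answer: 528529/1024 ≈ 516.14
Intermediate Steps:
E(V) = V + 2*V² (E(V) = (V² + V²) + V = 2*V² + V = V + 2*V²)
k(t) = 4
K(x) = -¼ - x/2 (K(x) = -x*(1 + 2*x)/(4*x) = -(1 + 2*x)/4 = -¼ - x/2)
C = 7/2 (C = 9/2 - ½*2 = 9/2 - 1 = 7/2 ≈ 3.5000)
z(Q) = 5 + 7*Q²/2 (z(Q) = 5 + (7*Q/2)*Q = 5 + 7*Q²/2)
z(K(k(-4)))² = (5 + 7*(-¼ - ½*4)²/2)² = (5 + 7*(-¼ - 2)²/2)² = (5 + 7*(-9/4)²/2)² = (5 + (7/2)*(81/16))² = (5 + 567/32)² = (727/32)² = 528529/1024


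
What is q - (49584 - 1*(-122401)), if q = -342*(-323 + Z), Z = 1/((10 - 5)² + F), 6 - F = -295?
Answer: -10027768/163 ≈ -61520.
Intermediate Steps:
F = 301 (F = 6 - 1*(-295) = 6 + 295 = 301)
Z = 1/326 (Z = 1/((10 - 5)² + 301) = 1/(5² + 301) = 1/(25 + 301) = 1/326 ≈ 0.0030675)
q = 18005787/163 (q = -342*(-323 + 1/326) = -342*(-105297/326) = 18005787/163 ≈ 1.1047e+5)
q - (49584 - 1*(-122401)) = 18005787/163 - (49584 - 1*(-122401)) = 18005787/163 - (49584 + 122401) = 18005787/163 - 1*171985 = 18005787/163 - 171985 = -10027768/163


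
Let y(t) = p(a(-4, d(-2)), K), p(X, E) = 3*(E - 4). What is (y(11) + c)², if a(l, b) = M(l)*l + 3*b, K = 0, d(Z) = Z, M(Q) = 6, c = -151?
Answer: 26569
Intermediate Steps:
a(l, b) = 3*b + 6*l (a(l, b) = 6*l + 3*b = 3*b + 6*l)
p(X, E) = -12 + 3*E (p(X, E) = 3*(-4 + E) = -12 + 3*E)
y(t) = -12 (y(t) = -12 + 3*0 = -12 + 0 = -12)
(y(11) + c)² = (-12 - 151)² = (-163)² = 26569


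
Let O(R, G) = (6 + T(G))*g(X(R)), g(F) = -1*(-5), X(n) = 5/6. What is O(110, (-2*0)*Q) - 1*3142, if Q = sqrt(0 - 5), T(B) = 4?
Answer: -3092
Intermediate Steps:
X(n) = 5/6 (X(n) = 5*(1/6) = 5/6)
g(F) = 5
Q = I*sqrt(5) (Q = sqrt(-5) = I*sqrt(5) ≈ 2.2361*I)
O(R, G) = 50 (O(R, G) = (6 + 4)*5 = 10*5 = 50)
O(110, (-2*0)*Q) - 1*3142 = 50 - 1*3142 = 50 - 3142 = -3092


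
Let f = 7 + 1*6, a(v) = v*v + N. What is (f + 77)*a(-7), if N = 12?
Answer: 5490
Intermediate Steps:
a(v) = 12 + v² (a(v) = v*v + 12 = v² + 12 = 12 + v²)
f = 13 (f = 7 + 6 = 13)
(f + 77)*a(-7) = (13 + 77)*(12 + (-7)²) = 90*(12 + 49) = 90*61 = 5490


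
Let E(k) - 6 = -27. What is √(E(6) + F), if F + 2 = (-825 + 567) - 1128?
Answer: I*√1409 ≈ 37.537*I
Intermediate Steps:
E(k) = -21 (E(k) = 6 - 27 = -21)
F = -1388 (F = -2 + ((-825 + 567) - 1128) = -2 + (-258 - 1128) = -2 - 1386 = -1388)
√(E(6) + F) = √(-21 - 1388) = √(-1409) = I*√1409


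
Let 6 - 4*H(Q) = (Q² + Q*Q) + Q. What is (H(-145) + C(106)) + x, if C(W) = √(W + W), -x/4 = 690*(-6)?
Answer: 24341/4 + 2*√53 ≈ 6099.8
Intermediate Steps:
H(Q) = 3/2 - Q²/2 - Q/4 (H(Q) = 3/2 - ((Q² + Q*Q) + Q)/4 = 3/2 - ((Q² + Q²) + Q)/4 = 3/2 - (2*Q² + Q)/4 = 3/2 - (Q + 2*Q²)/4 = 3/2 + (-Q²/2 - Q/4) = 3/2 - Q²/2 - Q/4)
x = 16560 (x = -2760*(-6) = -4*(-4140) = 16560)
C(W) = √2*√W (C(W) = √(2*W) = √2*√W)
(H(-145) + C(106)) + x = ((3/2 - ½*(-145)² - ¼*(-145)) + √2*√106) + 16560 = ((3/2 - ½*21025 + 145/4) + 2*√53) + 16560 = ((3/2 - 21025/2 + 145/4) + 2*√53) + 16560 = (-41899/4 + 2*√53) + 16560 = 24341/4 + 2*√53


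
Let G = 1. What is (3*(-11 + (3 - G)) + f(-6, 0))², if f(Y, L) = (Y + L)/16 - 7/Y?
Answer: 395641/576 ≈ 686.88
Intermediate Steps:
f(Y, L) = -7/Y + L/16 + Y/16 (f(Y, L) = (L + Y)*(1/16) - 7/Y = (L/16 + Y/16) - 7/Y = -7/Y + L/16 + Y/16)
(3*(-11 + (3 - G)) + f(-6, 0))² = (3*(-11 + (3 - 1*1)) + (1/16)*(-112 - 6*(0 - 6))/(-6))² = (3*(-11 + (3 - 1)) + (1/16)*(-⅙)*(-112 - 6*(-6)))² = (3*(-11 + 2) + (1/16)*(-⅙)*(-112 + 36))² = (3*(-9) + (1/16)*(-⅙)*(-76))² = (-27 + 19/24)² = (-629/24)² = 395641/576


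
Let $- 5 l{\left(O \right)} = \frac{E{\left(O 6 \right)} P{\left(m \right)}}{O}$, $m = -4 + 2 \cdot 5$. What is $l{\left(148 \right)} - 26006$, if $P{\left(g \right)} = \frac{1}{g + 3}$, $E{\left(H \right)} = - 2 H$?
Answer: $- \frac{390086}{15} \approx -26006.0$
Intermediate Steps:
$m = 6$ ($m = -4 + 10 = 6$)
$P{\left(g \right)} = \frac{1}{3 + g}$
$l{\left(O \right)} = \frac{4}{15}$ ($l{\left(O \right)} = - \frac{\frac{\left(-2\right) O 6}{3 + 6} \frac{1}{O}}{5} = - \frac{\frac{\left(-2\right) 6 O}{9} \frac{1}{O}}{5} = - \frac{- 12 O \frac{1}{9} \frac{1}{O}}{5} = - \frac{- \frac{4 O}{3} \frac{1}{O}}{5} = \left(- \frac{1}{5}\right) \left(- \frac{4}{3}\right) = \frac{4}{15}$)
$l{\left(148 \right)} - 26006 = \frac{4}{15} - 26006 = - \frac{390086}{15}$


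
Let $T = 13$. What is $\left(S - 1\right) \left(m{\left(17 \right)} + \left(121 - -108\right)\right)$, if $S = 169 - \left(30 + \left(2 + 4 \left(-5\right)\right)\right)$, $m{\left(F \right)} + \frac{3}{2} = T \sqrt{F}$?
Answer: $35490 + 2028 \sqrt{17} \approx 43852.0$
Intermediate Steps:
$m{\left(F \right)} = - \frac{3}{2} + 13 \sqrt{F}$
$S = 157$ ($S = 169 - \left(30 + \left(2 - 20\right)\right) = 169 - \left(30 - 18\right) = 169 - 12 = 157$)
$\left(S - 1\right) \left(m{\left(17 \right)} + \left(121 - -108\right)\right) = \left(157 - 1\right) \left(\left(- \frac{3}{2} + 13 \sqrt{17}\right) + \left(121 - -108\right)\right) = 156 \left(\left(- \frac{3}{2} + 13 \sqrt{17}\right) + \left(121 + 108\right)\right) = 156 \left(\left(- \frac{3}{2} + 13 \sqrt{17}\right) + 229\right) = 156 \left(\frac{455}{2} + 13 \sqrt{17}\right) = 35490 + 2028 \sqrt{17}$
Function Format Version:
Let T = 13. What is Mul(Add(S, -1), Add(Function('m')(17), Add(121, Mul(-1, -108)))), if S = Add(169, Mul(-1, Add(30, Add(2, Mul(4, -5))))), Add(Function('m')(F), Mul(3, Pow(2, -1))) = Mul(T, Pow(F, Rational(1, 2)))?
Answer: Add(35490, Mul(2028, Pow(17, Rational(1, 2)))) ≈ 43852.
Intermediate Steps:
Function('m')(F) = Add(Rational(-3, 2), Mul(13, Pow(F, Rational(1, 2))))
S = 157 (S = Add(169, Mul(-1, Add(30, Add(2, -20)))) = Add(169, Mul(-1, Add(30, -18))) = Add(169, Mul(-1, 12)) = Add(169, -12) = 157)
Mul(Add(S, -1), Add(Function('m')(17), Add(121, Mul(-1, -108)))) = Mul(Add(157, -1), Add(Add(Rational(-3, 2), Mul(13, Pow(17, Rational(1, 2)))), Add(121, Mul(-1, -108)))) = Mul(156, Add(Add(Rational(-3, 2), Mul(13, Pow(17, Rational(1, 2)))), Add(121, 108))) = Mul(156, Add(Add(Rational(-3, 2), Mul(13, Pow(17, Rational(1, 2)))), 229)) = Mul(156, Add(Rational(455, 2), Mul(13, Pow(17, Rational(1, 2))))) = Add(35490, Mul(2028, Pow(17, Rational(1, 2))))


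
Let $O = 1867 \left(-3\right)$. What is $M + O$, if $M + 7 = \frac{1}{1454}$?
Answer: $- \frac{8154031}{1454} \approx -5608.0$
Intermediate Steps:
$O = -5601$
$M = - \frac{10177}{1454}$ ($M = -7 + \frac{1}{1454} = - \frac{10177}{1454} \approx -6.9993$)
$M + O = - \frac{10177}{1454} - 5601 = - \frac{8154031}{1454}$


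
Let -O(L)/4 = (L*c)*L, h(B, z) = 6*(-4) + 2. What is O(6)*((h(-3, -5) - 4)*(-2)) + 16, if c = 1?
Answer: -7472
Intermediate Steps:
h(B, z) = -22 (h(B, z) = -24 + 2 = -22)
O(L) = -4*L**2 (O(L) = -4*L*1*L = -4*L*L = -4*L**2)
O(6)*((h(-3, -5) - 4)*(-2)) + 16 = (-4*6**2)*((-22 - 4)*(-2)) + 16 = (-4*36)*(-26*(-2)) + 16 = -144*52 + 16 = -7488 + 16 = -7472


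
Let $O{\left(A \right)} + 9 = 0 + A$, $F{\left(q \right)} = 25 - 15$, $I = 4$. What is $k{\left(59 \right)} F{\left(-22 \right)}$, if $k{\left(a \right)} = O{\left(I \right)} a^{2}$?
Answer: $-174050$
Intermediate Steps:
$F{\left(q \right)} = 10$
$O{\left(A \right)} = -9 + A$ ($O{\left(A \right)} = -9 + \left(0 + A\right) = -9 + A$)
$k{\left(a \right)} = - 5 a^{2}$ ($k{\left(a \right)} = \left(-9 + 4\right) a^{2} = - 5 a^{2}$)
$k{\left(59 \right)} F{\left(-22 \right)} = - 5 \cdot 59^{2} \cdot 10 = \left(-5\right) 3481 \cdot 10 = \left(-17405\right) 10 = -174050$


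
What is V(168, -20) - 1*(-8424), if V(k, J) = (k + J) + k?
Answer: 8740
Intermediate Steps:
V(k, J) = J + 2*k (V(k, J) = (J + k) + k = J + 2*k)
V(168, -20) - 1*(-8424) = (-20 + 2*168) - 1*(-8424) = (-20 + 336) + 8424 = 316 + 8424 = 8740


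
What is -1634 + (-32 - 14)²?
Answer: 482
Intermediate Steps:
-1634 + (-32 - 14)² = -1634 + (-46)² = -1634 + 2116 = 482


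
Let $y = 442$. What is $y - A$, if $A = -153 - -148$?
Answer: $447$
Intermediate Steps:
$A = -5$ ($A = -153 + 148 = -5$)
$y - A = 442 - -5 = 442 + 5 = 447$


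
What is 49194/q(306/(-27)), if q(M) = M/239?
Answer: -17636049/17 ≈ -1.0374e+6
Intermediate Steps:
q(M) = M/239 (q(M) = M*(1/239) = M/239)
49194/q(306/(-27)) = 49194/(((306/(-27))/239)) = 49194/(((306*(-1/27))/239)) = 49194/(((1/239)*(-34/3))) = 49194/(-34/717) = 49194*(-717/34) = -17636049/17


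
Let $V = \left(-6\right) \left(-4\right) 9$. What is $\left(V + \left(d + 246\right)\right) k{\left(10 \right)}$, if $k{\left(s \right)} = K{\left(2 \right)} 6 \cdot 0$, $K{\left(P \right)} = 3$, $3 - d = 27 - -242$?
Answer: $0$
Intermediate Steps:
$d = -266$ ($d = 3 - \left(27 - -242\right) = 3 - \left(27 + 242\right) = 3 - 269 = -266$)
$V = 216$ ($V = 24 \cdot 9 = 216$)
$k{\left(s \right)} = 0$ ($k{\left(s \right)} = 3 \cdot 6 \cdot 0 = 18 \cdot 0 = 0$)
$\left(V + \left(d + 246\right)\right) k{\left(10 \right)} = \left(216 + \left(-266 + 246\right)\right) 0 = \left(216 - 20\right) 0 = 196 \cdot 0 = 0$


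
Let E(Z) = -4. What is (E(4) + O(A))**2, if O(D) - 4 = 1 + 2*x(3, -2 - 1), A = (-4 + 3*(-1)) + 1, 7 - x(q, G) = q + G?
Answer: 225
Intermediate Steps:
x(q, G) = 7 - G - q (x(q, G) = 7 - (q + G) = 7 - (G + q) = 7 + (-G - q) = 7 - G - q)
A = -6 (A = (-4 - 3) + 1 = -7 + 1 = -6)
O(D) = 19 (O(D) = 4 + (1 + 2*(7 - (-2 - 1) - 1*3)) = 4 + (1 + 2*(7 - 1*(-3) - 3)) = 4 + (1 + 2*(7 + 3 - 3)) = 4 + (1 + 2*7) = 4 + (1 + 14) = 4 + 15 = 19)
(E(4) + O(A))**2 = (-4 + 19)**2 = 15**2 = 225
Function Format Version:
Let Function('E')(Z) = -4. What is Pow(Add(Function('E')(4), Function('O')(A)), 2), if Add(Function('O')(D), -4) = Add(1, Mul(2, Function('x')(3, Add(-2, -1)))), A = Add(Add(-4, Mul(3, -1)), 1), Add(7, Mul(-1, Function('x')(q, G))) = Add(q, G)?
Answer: 225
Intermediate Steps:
Function('x')(q, G) = Add(7, Mul(-1, G), Mul(-1, q)) (Function('x')(q, G) = Add(7, Mul(-1, Add(q, G))) = Add(7, Mul(-1, Add(G, q))) = Add(7, Add(Mul(-1, G), Mul(-1, q))) = Add(7, Mul(-1, G), Mul(-1, q)))
A = -6 (A = Add(Add(-4, -3), 1) = Add(-7, 1) = -6)
Function('O')(D) = 19 (Function('O')(D) = Add(4, Add(1, Mul(2, Add(7, Mul(-1, Add(-2, -1)), Mul(-1, 3))))) = Add(4, Add(1, Mul(2, Add(7, Mul(-1, -3), -3)))) = Add(4, Add(1, Mul(2, Add(7, 3, -3)))) = Add(4, Add(1, Mul(2, 7))) = Add(4, Add(1, 14)) = Add(4, 15) = 19)
Pow(Add(Function('E')(4), Function('O')(A)), 2) = Pow(Add(-4, 19), 2) = Pow(15, 2) = 225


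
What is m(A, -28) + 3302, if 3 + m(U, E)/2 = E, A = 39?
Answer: 3240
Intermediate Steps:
m(U, E) = -6 + 2*E
m(A, -28) + 3302 = (-6 + 2*(-28)) + 3302 = (-6 - 56) + 3302 = -62 + 3302 = 3240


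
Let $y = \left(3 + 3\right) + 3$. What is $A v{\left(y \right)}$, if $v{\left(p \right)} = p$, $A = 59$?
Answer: $531$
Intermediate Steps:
$y = 9$ ($y = 6 + 3 = 9$)
$A v{\left(y \right)} = 59 \cdot 9 = 531$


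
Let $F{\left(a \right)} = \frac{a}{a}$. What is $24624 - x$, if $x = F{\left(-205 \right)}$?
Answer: $24623$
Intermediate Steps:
$F{\left(a \right)} = 1$
$x = 1$
$24624 - x = 24624 - 1 = 24623$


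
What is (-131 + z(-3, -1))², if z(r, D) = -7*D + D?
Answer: 15625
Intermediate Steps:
z(r, D) = -6*D
(-131 + z(-3, -1))² = (-131 - 6*(-1))² = (-131 + 6)² = (-125)² = 15625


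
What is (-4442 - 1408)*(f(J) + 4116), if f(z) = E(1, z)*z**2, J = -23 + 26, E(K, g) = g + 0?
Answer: -24236550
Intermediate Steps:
E(K, g) = g
J = 3
f(z) = z**3 (f(z) = z*z**2 = z**3)
(-4442 - 1408)*(f(J) + 4116) = (-4442 - 1408)*(3**3 + 4116) = -5850*(27 + 4116) = -5850*4143 = -24236550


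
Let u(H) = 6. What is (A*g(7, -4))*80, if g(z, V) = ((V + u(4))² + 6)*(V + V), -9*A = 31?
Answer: 198400/9 ≈ 22044.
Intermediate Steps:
A = -31/9 (A = -⅑*31 = -31/9 ≈ -3.4444)
g(z, V) = 2*V*(6 + (6 + V)²) (g(z, V) = ((V + 6)² + 6)*(V + V) = ((6 + V)² + 6)*(2*V) = (6 + (6 + V)²)*(2*V) = 2*V*(6 + (6 + V)²))
(A*g(7, -4))*80 = -62*(-4)*(6 + (6 - 4)²)/9*80 = -62*(-4)*(6 + 2²)/9*80 = -62*(-4)*(6 + 4)/9*80 = -62*(-4)*10/9*80 = -31/9*(-80)*80 = (2480/9)*80 = 198400/9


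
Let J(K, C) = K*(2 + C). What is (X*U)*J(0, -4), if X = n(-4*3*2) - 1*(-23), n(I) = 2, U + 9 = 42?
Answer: 0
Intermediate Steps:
U = 33 (U = -9 + 42 = 33)
X = 25 (X = 2 - 1*(-23) = 2 + 23 = 25)
(X*U)*J(0, -4) = (25*33)*(0*(2 - 4)) = 825*(0*(-2)) = 825*0 = 0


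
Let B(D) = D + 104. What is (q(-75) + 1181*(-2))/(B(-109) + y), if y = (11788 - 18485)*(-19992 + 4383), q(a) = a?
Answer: -2437/104533468 ≈ -2.3313e-5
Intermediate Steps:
B(D) = 104 + D
y = 104533473 (y = -6697*(-15609) = 104533473)
(q(-75) + 1181*(-2))/(B(-109) + y) = (-75 + 1181*(-2))/((104 - 109) + 104533473) = (-75 - 2362)/(-5 + 104533473) = -2437/104533468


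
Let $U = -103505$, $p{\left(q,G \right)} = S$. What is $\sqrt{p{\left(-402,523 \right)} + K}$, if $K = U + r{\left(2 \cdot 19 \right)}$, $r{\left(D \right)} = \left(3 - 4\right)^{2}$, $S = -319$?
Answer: $47 i \sqrt{47} \approx 322.22 i$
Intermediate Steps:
$p{\left(q,G \right)} = -319$
$r{\left(D \right)} = 1$ ($r{\left(D \right)} = \left(-1\right)^{2} = 1$)
$K = -103504$ ($K = -103505 + 1 = -103504$)
$\sqrt{p{\left(-402,523 \right)} + K} = \sqrt{-319 - 103504} = \sqrt{-103823} = 47 i \sqrt{47}$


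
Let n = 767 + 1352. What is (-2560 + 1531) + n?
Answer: 1090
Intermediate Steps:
n = 2119
(-2560 + 1531) + n = (-2560 + 1531) + 2119 = -1029 + 2119 = 1090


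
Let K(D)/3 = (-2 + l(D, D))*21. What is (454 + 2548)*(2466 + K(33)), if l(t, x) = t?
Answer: 13265838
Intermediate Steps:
K(D) = -126 + 63*D (K(D) = 3*((-2 + D)*21) = 3*(-42 + 21*D) = -126 + 63*D)
(454 + 2548)*(2466 + K(33)) = (454 + 2548)*(2466 + (-126 + 63*33)) = 3002*(2466 + (-126 + 2079)) = 3002*(2466 + 1953) = 3002*4419 = 13265838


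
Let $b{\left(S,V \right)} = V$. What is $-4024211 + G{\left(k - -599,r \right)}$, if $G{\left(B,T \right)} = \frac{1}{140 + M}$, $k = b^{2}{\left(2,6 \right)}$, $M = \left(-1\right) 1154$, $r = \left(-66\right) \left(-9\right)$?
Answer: $- \frac{4080549955}{1014} \approx -4.0242 \cdot 10^{6}$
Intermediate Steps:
$r = 594$
$M = -1154$
$k = 36$ ($k = 6^{2} = 36$)
$G{\left(B,T \right)} = - \frac{1}{1014}$ ($G{\left(B,T \right)} = \frac{1}{140 - 1154} = \frac{1}{-1014} = - \frac{1}{1014}$)
$-4024211 + G{\left(k - -599,r \right)} = -4024211 - \frac{1}{1014} = - \frac{4080549955}{1014}$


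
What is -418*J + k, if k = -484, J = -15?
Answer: 5786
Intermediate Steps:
-418*J + k = -418*(-15) - 484 = 6270 - 484 = 5786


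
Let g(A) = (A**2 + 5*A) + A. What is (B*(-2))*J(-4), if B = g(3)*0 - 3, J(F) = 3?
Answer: 18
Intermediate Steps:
g(A) = A**2 + 6*A
B = -3 (B = (3*(6 + 3))*0 - 3 = (3*9)*0 - 3 = 27*0 - 3 = 0 - 3 = -3)
(B*(-2))*J(-4) = -3*(-2)*3 = 6*3 = 18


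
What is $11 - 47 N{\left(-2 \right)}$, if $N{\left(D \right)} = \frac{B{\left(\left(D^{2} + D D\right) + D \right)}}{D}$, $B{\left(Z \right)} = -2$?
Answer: $-36$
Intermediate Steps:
$N{\left(D \right)} = - \frac{2}{D}$
$11 - 47 N{\left(-2 \right)} = 11 - 47 \left(- \frac{2}{-2}\right) = 11 - 47 \left(\left(-2\right) \left(- \frac{1}{2}\right)\right) = 11 - 47 = -36$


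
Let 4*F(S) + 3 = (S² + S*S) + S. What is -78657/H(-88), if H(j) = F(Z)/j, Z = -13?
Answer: 13843632/161 ≈ 85985.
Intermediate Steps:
F(S) = -¾ + S²/2 + S/4 (F(S) = -¾ + ((S² + S*S) + S)/4 = -¾ + ((S² + S²) + S)/4 = -¾ + (2*S² + S)/4 = -¾ + (S + 2*S²)/4 = -¾ + (S²/2 + S/4) = -¾ + S²/2 + S/4)
H(j) = 161/(2*j) (H(j) = (-¾ + (½)*(-13)² + (¼)*(-13))/j = (-¾ + (½)*169 - 13/4)/j = (-¾ + 169/2 - 13/4)/j = 161/(2*j))
-78657/H(-88) = -78657/((161/2)/(-88)) = -78657/((161/2)*(-1/88)) = -78657/(-161/176) = -78657*(-176/161) = 13843632/161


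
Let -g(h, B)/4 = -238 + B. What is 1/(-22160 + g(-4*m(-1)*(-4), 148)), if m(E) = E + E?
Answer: -1/21800 ≈ -4.5872e-5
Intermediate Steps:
m(E) = 2*E
g(h, B) = 952 - 4*B (g(h, B) = -4*(-238 + B) = 952 - 4*B)
1/(-22160 + g(-4*m(-1)*(-4), 148)) = 1/(-22160 + (952 - 4*148)) = 1/(-22160 + (952 - 592)) = 1/(-22160 + 360) = 1/(-21800) = -1/21800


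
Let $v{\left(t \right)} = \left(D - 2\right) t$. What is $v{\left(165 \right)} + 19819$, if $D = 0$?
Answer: $19489$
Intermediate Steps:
$v{\left(t \right)} = - 2 t$ ($v{\left(t \right)} = \left(0 - 2\right) t = - 2 t$)
$v{\left(165 \right)} + 19819 = \left(-2\right) 165 + 19819 = -330 + 19819 = 19489$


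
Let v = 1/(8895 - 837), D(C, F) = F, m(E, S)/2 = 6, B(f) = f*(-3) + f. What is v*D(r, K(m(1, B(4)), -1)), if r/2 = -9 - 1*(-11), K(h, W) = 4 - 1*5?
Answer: -1/8058 ≈ -0.00012410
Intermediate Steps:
B(f) = -2*f (B(f) = -3*f + f = -2*f)
m(E, S) = 12 (m(E, S) = 2*6 = 12)
K(h, W) = -1 (K(h, W) = 4 - 5 = -1)
r = 4 (r = 2*(-9 - 1*(-11)) = 2*(-9 + 11) = 2*2 = 4)
v = 1/8058 ≈ 0.00012410
v*D(r, K(m(1, B(4)), -1)) = (1/8058)*(-1) = -1/8058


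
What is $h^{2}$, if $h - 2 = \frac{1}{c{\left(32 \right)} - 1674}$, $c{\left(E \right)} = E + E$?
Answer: $\frac{10361961}{2592100} \approx 3.9975$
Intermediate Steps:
$c{\left(E \right)} = 2 E$
$h = \frac{3219}{1610}$ ($h = 2 + \frac{1}{2 \cdot 32 - 1674} = 2 + \frac{1}{64 - 1674} = 2 + \frac{1}{-1610} = 2 - \frac{1}{1610} = \frac{3219}{1610} \approx 1.9994$)
$h^{2} = \left(\frac{3219}{1610}\right)^{2} = \frac{10361961}{2592100}$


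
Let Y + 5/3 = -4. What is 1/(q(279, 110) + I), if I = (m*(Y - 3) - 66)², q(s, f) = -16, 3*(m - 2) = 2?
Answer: 81/641908 ≈ 0.00012619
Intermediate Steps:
m = 8/3 (m = 2 + (⅓)*2 = 2 + ⅔ = 8/3 ≈ 2.6667)
Y = -17/3 (Y = -5/3 - 4 = -17/3 ≈ -5.6667)
I = 643204/81 (I = (8*(-17/3 - 3)/3 - 66)² = ((8/3)*(-26/3) - 66)² = (-208/9 - 66)² = (-802/9)² = 643204/81 ≈ 7940.8)
1/(q(279, 110) + I) = 1/(-16 + 643204/81) = 1/(641908/81) = 81/641908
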